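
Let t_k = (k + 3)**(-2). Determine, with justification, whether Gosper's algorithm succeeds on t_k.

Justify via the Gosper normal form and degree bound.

r(k) = (k + 3)**2/(k + 4)**2 after simplifying.
Factor: A=k**2 + 6*k + 9; B=k**2 + 8*k + 16; C=1.
Solve (k**2 + 6*k + 9)·f(k+1) − (k**2 + 6*k + 9)·f(k) = 1.
deg f ≤ 0 (via 2,2,0).
Write f(k) = c0. Then LHS − RHS = -1, requiring -1 = 0: contradictory. No certificate.

No; the coefficient equations for f are inconsistent.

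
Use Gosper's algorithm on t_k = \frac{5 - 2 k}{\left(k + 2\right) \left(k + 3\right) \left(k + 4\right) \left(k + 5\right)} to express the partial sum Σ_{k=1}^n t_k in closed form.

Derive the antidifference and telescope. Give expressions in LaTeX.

The ratio is (k + 2)*(2*k - 3)/((k + 6)*(2*k - 5)).
Normal form (A,B,C) = (k + 2, k + 6, k - 5/2).
Solve (k + 2)·f(k+1) − (k + 5)·f(k) = k - 5/2.
d = 3 from the (1,1,1) case.
Coefficient equations give f(k) = -k*(k**2 + 9*k + 50)/48.
R(k) = B(k−1)·f(k)/C(k) = -k*(k + 5)*(k**2 + 9*k + 50)/(24*(2*k - 5)); s_k = R·t_k = k*(k**2 + 9*k + 50)/(24*(k + 2)*(k + 3)*(k + 4)).
Verify: (5 - 2*k)/(k**4 + 14*k**3 + 71*k**2 + 154*k + 120) matches t_k.
Telescope: S(n) = s_(n+1) − s_(1) = (n**3 + 12*n**2 + 71*n + 60)/(24*(n**3 + 12*n**2 + 47*n + 60)) − (1/24) = n/(n**3 + 12*n**2 + 47*n + 60).

S(n) = \frac{n}{n^{3} + 12 n^{2} + 47 n + 60}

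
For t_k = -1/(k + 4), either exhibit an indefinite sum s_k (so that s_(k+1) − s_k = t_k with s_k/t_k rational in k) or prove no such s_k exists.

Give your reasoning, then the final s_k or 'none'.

no hypergeometric antidifference exists

Step 1: r(k) = (k + 4)/(k + 5).
So A=k + 4 and B=k + 5, with C=1.
Set up (k + 4)·f(k+1) − (k + 4)·f(k) − (1) = 0.
Degrees (1,1,0) ⇒ d ≤ 0.
f = c0 ⇒ A·f(k+1) − B(k−1)·f(k) − C = -1. The system {-1 = 0} is inconsistent; no antidifference.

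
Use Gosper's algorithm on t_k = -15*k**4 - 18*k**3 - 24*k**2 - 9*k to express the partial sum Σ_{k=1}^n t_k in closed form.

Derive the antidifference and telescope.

Compute t_(k+1)/t_k: get (5*k**4 + 26*k**3 + 56*k**2 + 57*k + 22)/(k*(5*k**3 + 6*k**2 + 8*k + 3)).
Normal form (A,B,C) = (1, 1, k**4 + 6*k**3/5 + 8*k**2/5 + 3*k/5).
Key eq: (1)·f(k+1) = (1)·f(k) + (k**4 + 6*k**3/5 + 8*k**2/5 + 3*k/5).
From deg A=0, deg B=0, deg C=4: d=5.
Solve for f: f(k) = k*(k - 1)*(3*k**3 + 4*k + 1)/15 (degree 5 ≤ 5).
R(k) = B(k−1)·f(k)/C(k) = (k - 1)*(3*k**3 + 4*k + 1)/(3*(5*k**3 + 6*k**2 + 8*k + 3)); s_k = R·t_k = k*(-3*k**4 + 3*k**3 - 4*k**2 + 3*k + 1).
Verify: 3*k*(-5*k**3 - 6*k**2 - 8*k - 3) matches t_k.
Σ_(k=1)^n t_k = s_(n+1) − s_(1) = (n*(-3*n**4 - 12*n**3 - 22*n**2 - 21*n - 8)) − (0), i.e. n*(-3*n**4 - 12*n**3 - 22*n**2 - 21*n - 8).

S(n) = n*(-3*n**4 - 12*n**3 - 22*n**2 - 21*n - 8)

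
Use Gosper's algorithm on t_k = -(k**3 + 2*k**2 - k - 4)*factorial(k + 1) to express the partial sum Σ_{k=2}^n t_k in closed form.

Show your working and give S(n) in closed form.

S(n) = -n**4*factorial(n) - 4*n**3*factorial(n) - n**2*factorial(n) + 10*n*factorial(n) + 8*factorial(n) - 12

Compute t_(k+1)/t_k: get (k**4 + 7*k**3 + 16*k**2 + 10*k - 4)/(k**3 + 2*k**2 - k - 4).
Gosper form: A/B · C(k+1)/C(k) with A=k + 2, B=1, C=k**3 + 2*k**2 - k - 4.
Key eq: (k + 2)·f(k+1) = (1)·f(k) + (k**3 + 2*k**2 - k - 4).
deg f ≤ 2 (via 1,0,3).
Solve for f: f(k) = k**2 - k - 4 (degree 2 ≤ 2).
So s_k = (B(k−1)f/C)·t_k = ((k**2 - k - 4)/(k**3 + 2*k**2 - k - 4))·t_k = (-k**2 + k + 4)*factorial(k + 1).
Check: Δs_k = -(k**3 + 2*k**2 - k - 4)*factorial(k + 1). ✓
Evaluate: s_(n+1) = -(n**2 + n - 4)*factorial(n + 2); subtract s_(2) = 12 ⇒ S(n) = -n**4*factorial(n) - 4*n**3*factorial(n) - n**2*factorial(n) + 10*n*factorial(n) + 8*factorial(n) - 12.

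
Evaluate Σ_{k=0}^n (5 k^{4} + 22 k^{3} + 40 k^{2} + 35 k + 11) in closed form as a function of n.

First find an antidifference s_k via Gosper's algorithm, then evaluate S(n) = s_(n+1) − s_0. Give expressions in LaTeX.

Compute t_(k+1)/t_k: get (5*k**4 + 42*k**3 + 136*k**2 + 201*k + 113)/(5*k**4 + 22*k**3 + 40*k**2 + 35*k + 11).
Take A(k)=1, B(k)=1, C(k)=k**4 + 22*k**3/5 + 8*k**2 + 7*k + 11/5.
Key eq: (1)·f(k+1) = (1)·f(k) + (k**4 + 22*k**3/5 + 8*k**2 + 7*k + 11/5).
deg f ≤ 5 (via 0,0,4).
Solve for f: f(k) = k**2*(k**3 + 3*k**2 + 4*k + 3)/5 (degree 5 ≤ 5).
Then R = B(k−1)f/C = k**2*(k**3 + 3*k**2 + 4*k + 3)/(5*k**4 + 22*k**3 + 40*k**2 + 35*k + 11), so s_k = R(k)·t_k = k**2*(k**3 + 3*k**2 + 4*k + 3).
Check: Δs_k = 5*k**4 + 22*k**3 + 40*k**2 + 35*k + 11. ✓
Telescope: S(n) = s_(n+1) − s_(0) = n**5 + 8*n**4 + 26*n**3 + 43*n**2 + 35*n + 11 − (0) = n**5 + 8*n**4 + 26*n**3 + 43*n**2 + 35*n + 11.

S(n) = n^{5} + 8 n^{4} + 26 n^{3} + 43 n^{2} + 35 n + 11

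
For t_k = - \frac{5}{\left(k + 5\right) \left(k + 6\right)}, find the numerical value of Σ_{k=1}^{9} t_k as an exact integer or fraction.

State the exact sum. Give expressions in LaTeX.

Σ = -1/2

Ratio r(k) = (k + 5)/(k + 7).
A = k + 5, B = k + 7, C = 1.
Need (k + 5)·f(k+1) − (k + 6)·f(k) = 1.
deg f ≤ 1 (via 1,1,0).
A polynomial solution: f(k) = k/5.
Get s_k = R·t_k = -k/(k + 5) with R(k) = B(k−1)f(k)/C(k) = k*(k + 6)/5.
Δs = -5/(k**2 + 11*k + 30), as required.
Telescoping: Σ = s_(10) − s_(1) = -2/3 − (-1/6) = -1/2.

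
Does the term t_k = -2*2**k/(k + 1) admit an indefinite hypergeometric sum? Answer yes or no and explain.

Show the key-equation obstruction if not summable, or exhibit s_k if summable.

No — t_k has no hypergeometric antidifference.

Compute t_(k+1)/t_k: get 2*(k + 1)/(k + 2).
So A=2*k + 2 and B=k + 2, with C=1.
Set up (2*k + 2)·f(k+1) − (k + 1)·f(k) − (1) = 0.
Degrees (1,1,0) ⇒ d ≤ -1.
Bound -1 < 0, so the key equation has no polynomial solution.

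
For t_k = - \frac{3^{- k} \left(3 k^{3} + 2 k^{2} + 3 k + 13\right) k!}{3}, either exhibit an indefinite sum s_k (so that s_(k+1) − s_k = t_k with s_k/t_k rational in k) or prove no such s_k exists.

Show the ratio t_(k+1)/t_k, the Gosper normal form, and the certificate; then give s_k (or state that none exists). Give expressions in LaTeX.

s_k = - 3^{- k} \left(3 k^{2} + 2 k - 4\right) k!

Step 1: r(k) = (3*k**4 + 14*k**3 + 27*k**2 + 37*k + 21)/(3*(3*k**3 + 2*k**2 + 3*k + 13)).
Gosper form: A/B · C(k+1)/C(k) with A=k/3 + 1/3, B=1, C=k**3 + 2*k**2/3 + k + 13/3.
f must satisfy (k/3 + 1/3)·f(k+1) − (1)·f(k) = k**3 + 2*k**2/3 + k + 13/3.
d = 2 from the (1,0,3) case.
Match coefficients ⇒ f(k) = 3*k**2 + 2*k - 4.
Then R = B(k−1)f/C = 3*(3*k**2 + 2*k - 4)/(3*k**3 + 2*k**2 + 3*k + 13), so s_k = R(k)·t_k = -(3*k**2 + 2*k - 4)*factorial(k)/3**k.
Check: Δs_k = -(3*k**3 + 2*k**2 + 3*k + 13)*factorial(k)/(3*3**k). ✓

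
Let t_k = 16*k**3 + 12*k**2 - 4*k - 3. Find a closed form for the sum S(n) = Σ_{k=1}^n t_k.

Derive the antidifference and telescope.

Ratio r(k) = (8*k**2 + 26*k + 21)/(8*k**2 + 2*k - 3).
Normal form (A,B,C) = (1, 1, k**3 + 3*k**2/4 - k/4 - 3/16).
Solve (1)·f(k+1) − (1)·f(k) = k**3 + 3*k**2/4 - k/4 - 3/16.
Bound: deg f ≤ 4.
A polynomial solution: f(k) = k*(4*k**3 - 4*k**2 - 4*k + 1)/16.
Certificate R = B(k−1)f/C = k*(4*k**3 - 4*k**2 - 4*k + 1)/((2*k - 1)*(2*k + 1)*(4*k + 3)) gives s_k = k*(4*k**3 - 4*k**2 - 4*k + 1).
s_(k+1) − s_k = 16*k**3 + 12*k**2 - 4*k - 3 = t_k.
Σ_(k=1)^n t_k = s_(n+1) − s_(1) = (4*n**4 + 12*n**3 + 8*n**2 - 3*n - 3) − (-3), i.e. n*(4*n**3 + 12*n**2 + 8*n - 3).

S(n) = n*(4*n**3 + 12*n**2 + 8*n - 3)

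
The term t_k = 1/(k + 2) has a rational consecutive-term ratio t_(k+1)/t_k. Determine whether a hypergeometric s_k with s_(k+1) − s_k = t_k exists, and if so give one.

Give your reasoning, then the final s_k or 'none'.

Step 1: r(k) = (k + 2)/(k + 3).
Gosper form: A/B · C(k+1)/C(k) with A=k + 2, B=k + 3, C=1.
f must satisfy (k + 2)·f(k+1) − (k + 2)·f(k) = 1.
Degrees (1,1,0) ⇒ d ≤ 0.
Put f(k) = c0: A·f(k+1) − B(k−1)·f(k) − C = -1; need -1 = 0 — inconsistent ⇒ no f, not summable.

not Gosper-summable; s_k does not exist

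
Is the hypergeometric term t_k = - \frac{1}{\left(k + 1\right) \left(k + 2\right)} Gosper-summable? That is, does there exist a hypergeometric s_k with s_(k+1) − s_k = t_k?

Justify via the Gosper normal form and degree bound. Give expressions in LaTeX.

Yes. s_k = - \frac{k}{k + 1}.

Compute t_(k+1)/t_k: get (k + 1)/(k + 3).
Gosper form: A/B · C(k+1)/C(k) with A=k + 1, B=k + 3, C=1.
Key eq: (k + 1)·f(k+1) = (k + 2)·f(k) + (1).
Degrees (1,1,0) ⇒ d ≤ 1.
A polynomial solution: f(k) = k.
R(k) = B(k−1)·f(k)/C(k) = k*(k + 2); s_k = R·t_k = -k/(k + 1).
Verify: -1/(k**2 + 3*k + 2) matches t_k.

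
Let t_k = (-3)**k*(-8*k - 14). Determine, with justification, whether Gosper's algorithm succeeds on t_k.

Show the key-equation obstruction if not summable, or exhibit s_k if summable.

The ratio is 3*(-4*k - 11)/(4*k + 7).
Normal form (A,B,C) = (-3, 1, k + 7/4).
Solve (-3)·f(k+1) − (1)·f(k) = k + 7/4.
d = 1 from the (0,0,1) case.
Match coefficients ⇒ f(k) = -(k + 1)/4.
Then R = B(k−1)f/C = -(k + 1)/(4*k + 7), so s_k = R(k)·t_k = 2*(-3)**k*(k + 1).
Check: Δs_k = (-3)**k*(-8*k - 14). ✓

Yes. s_k = 2*(-3)**k*(k + 1).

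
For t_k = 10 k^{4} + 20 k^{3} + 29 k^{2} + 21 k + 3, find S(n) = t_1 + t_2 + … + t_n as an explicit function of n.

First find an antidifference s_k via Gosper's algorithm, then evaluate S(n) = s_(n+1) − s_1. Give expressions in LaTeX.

S(n) = n \left(2 n^{4} + 10 n^{3} + 23 n^{2} + 30 n + 18\right)

Ratio r(k) = (10*k**4 + 60*k**3 + 149*k**2 + 179*k + 83)/(10*k**4 + 20*k**3 + 29*k**2 + 21*k + 3).
Factor: A=1; B=1; C=k**4 + 2*k**3 + 29*k**2/10 + 21*k/10 + 3/10.
Need (1)·f(k+1) − (1)·f(k) = k**4 + 2*k**3 + 29*k**2/10 + 21*k/10 + 3/10.
Degrees (0,0,4) ⇒ d ≤ 5.
Solve for f: f(k) = k*(2*k**4 + 3*k**2 + k - 3)/10 (degree 5 ≤ 5).
Get s_k = R·t_k = k*(2*k**4 + 3*k**2 + k - 3) with R(k) = B(k−1)f(k)/C(k) = k*(2*k**4 + 3*k**2 + k - 3)/(10*k**4 + 20*k**3 + 29*k**2 + 21*k + 3).
Verify: 10*k**4 + 20*k**3 + 29*k**2 + 21*k + 3 matches t_k.
Σ_(k=1)^n t_k = s_(n+1) − s_(1) = (2*n**5 + 10*n**4 + 23*n**3 + 30*n**2 + 18*n + 3) − (3), i.e. n*(2*n**4 + 10*n**3 + 23*n**2 + 30*n + 18).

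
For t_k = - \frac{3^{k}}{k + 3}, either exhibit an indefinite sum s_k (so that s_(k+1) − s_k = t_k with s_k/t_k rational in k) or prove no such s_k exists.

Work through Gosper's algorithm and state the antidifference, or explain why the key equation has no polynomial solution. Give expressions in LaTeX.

t_(k+1)/t_k = 3*(k + 3)/(k + 4).
Gosper form: A/B · C(k+1)/C(k) with A=3*k + 9, B=k + 4, C=1.
Set up (3*k + 9)·f(k+1) − (k + 3)·f(k) − (1) = 0.
deg f ≤ -1 (via 1,1,0).
d = -1 < 0 ⇒ no nonzero polynomial f; not summable.

none — t_k is not Gosper-summable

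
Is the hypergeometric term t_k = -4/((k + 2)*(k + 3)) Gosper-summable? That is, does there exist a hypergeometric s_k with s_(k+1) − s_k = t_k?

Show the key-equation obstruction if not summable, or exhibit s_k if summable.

Ratio r(k) = (k + 2)/(k + 4).
Normal form (A,B,C) = (k + 2, k + 4, 1).
Need (k + 2)·f(k+1) − (k + 3)·f(k) = 1.
Degrees (1,1,0) ⇒ d ≤ 1.
Match coefficients ⇒ f(k) = k/2.
Get s_k = R·t_k = -2*k/(k + 2) with R(k) = B(k−1)f(k)/C(k) = k*(k + 3)/2.
Δs = -4/(k**2 + 5*k + 6), as required.

Yes. s_k = -2*k/(k + 2).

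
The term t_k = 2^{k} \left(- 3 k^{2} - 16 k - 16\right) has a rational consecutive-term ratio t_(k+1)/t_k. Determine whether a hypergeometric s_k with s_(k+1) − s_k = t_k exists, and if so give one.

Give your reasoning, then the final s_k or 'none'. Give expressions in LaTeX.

s_k = 2^{k} \left(- 3 k^{2} - 4 k - 2\right)

t_(k+1)/t_k = 2*(3*k**2 + 22*k + 35)/(3*k**2 + 16*k + 16).
Factor: A=2; B=1; C=k**2 + 16*k/3 + 16/3.
Key eq: (2)·f(k+1) = (1)·f(k) + (k**2 + 16*k/3 + 16/3).
d = 2 from the (0,0,2) case.
Match coefficients ⇒ f(k) = (3*k**2 + 4*k + 2)/3.
Certificate R = B(k−1)f/C = (3*k**2 + 4*k + 2)/((k + 4)*(3*k + 4)) gives s_k = 2**k*(-3*k**2 - 4*k - 2).
Verify: 2**k*(-3*k**2 - 16*k - 16) matches t_k.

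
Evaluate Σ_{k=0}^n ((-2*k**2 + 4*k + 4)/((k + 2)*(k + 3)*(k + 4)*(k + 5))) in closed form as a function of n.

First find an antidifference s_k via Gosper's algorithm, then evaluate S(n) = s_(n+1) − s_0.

The ratio is (k + 2)*(2*k - (k + 1)**2 + 4)/((k + 6)*(-k**2 + 2*k + 2)).
Gosper form: A/B · C(k+1)/C(k) with A=k + 2, B=k + 6, C=k**2 - 2*k - 2.
Solve (k + 2)·f(k+1) − (k + 5)·f(k) = k**2 - 2*k - 2.
From deg A=1, deg B=1, deg C=2: d=3.
A polynomial solution: f(k) = k*(k**2 - 15*k - 10)/24.
Then R = B(k−1)f/C = k*(k + 5)*(k**2 - 15*k - 10)/(24*(k**2 - 2*k - 2)), so s_k = R(k)·t_k = k*(-k**2 + 15*k + 10)/(12*(k + 2)*(k + 3)*(k + 4)).
s_(k+1) − s_k = 2*(-k**2 + 2*k + 2)/(k**4 + 14*k**3 + 71*k**2 + 154*k + 120) = t_k.
Σ_(k=0)^n t_k = s_(n+1) − s_(0) = ((-n**3 + 12*n**2 + 37*n + 24)/(12*(n**3 + 12*n**2 + 47*n + 60))) − (0), i.e. (-n**3 + 12*n**2 + 37*n + 24)/(12*(n**3 + 12*n**2 + 47*n + 60)).

S(n) = (-n**3 + 12*n**2 + 37*n + 24)/(12*(n**3 + 12*n**2 + 47*n + 60))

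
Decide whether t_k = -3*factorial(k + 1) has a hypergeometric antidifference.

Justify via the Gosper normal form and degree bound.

No — negative degree bound, so no certificate f.

Ratio r(k) = k + 2.
Normal form (A,B,C) = (k + 2, 1, 1).
Need (k + 2)·f(k+1) − (1)·f(k) = 1.
deg f ≤ -1 (via 1,0,0).
deg f ≤ -1 is impossible — no certificate.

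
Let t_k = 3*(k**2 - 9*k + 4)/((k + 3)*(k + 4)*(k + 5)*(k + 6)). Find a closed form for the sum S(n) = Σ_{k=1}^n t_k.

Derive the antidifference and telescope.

r(k) = -(k + 3)*(9*k - (k + 1)**2 + 5)/((k + 7)*(k**2 - 9*k + 4)) after simplifying.
Normal form (A,B,C) = (k + 3, k + 7, k**2 - 9*k + 4).
Need (k + 3)·f(k+1) − (k + 6)·f(k) = k**2 - 9*k + 4.
From deg A=1, deg B=1, deg C=2: d=3.
Solving with deg f ≤ 3: f(k) = k*(k**2 - 33*k + 92)/45.
So s_k = (B(k−1)f/C)·t_k = (k*(k + 6)*(k**2 - 33*k + 92)/(45*(k**2 - 9*k + 4)))·t_k = k*(k**2 - 33*k + 92)/(15*(k + 3)*(k + 4)*(k + 5)).
Verify: 3*(k**2 - 9*k + 4)/(k**4 + 18*k**3 + 119*k**2 + 342*k + 360) matches t_k.
Σ_(k=1)^n t_k = s_(n+1) − s_(1) = ((n**3 - 30*n**2 + 29*n + 60)/(15*(n**3 + 15*n**2 + 74*n + 120))) − (1/30), i.e. n*(n**2 - 75*n - 16)/(30*(n**3 + 15*n**2 + 74*n + 120)).

S(n) = n*(n**2 - 75*n - 16)/(30*(n**3 + 15*n**2 + 74*n + 120))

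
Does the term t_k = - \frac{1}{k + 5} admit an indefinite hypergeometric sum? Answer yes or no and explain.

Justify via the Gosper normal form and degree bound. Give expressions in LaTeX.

Step 1: r(k) = (k + 5)/(k + 6).
Normal form (A,B,C) = (k + 5, k + 6, 1).
Key eq: (k + 5)·f(k+1) = (k + 5)·f(k) + (1).
Degrees (1,1,0) ⇒ d ≤ 0.
f = c0 ⇒ A·f(k+1) − B(k−1)·f(k) − C = -1. The system {-1 = 0} is inconsistent; no antidifference.

No — t_k has no hypergeometric antidifference.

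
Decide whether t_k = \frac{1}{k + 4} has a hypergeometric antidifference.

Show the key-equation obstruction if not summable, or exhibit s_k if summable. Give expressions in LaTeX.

Compute t_(k+1)/t_k: get (k + 4)/(k + 5).
Factor: A=k + 4; B=k + 5; C=1.
Set up (k + 4)·f(k+1) − (k + 4)·f(k) − (1) = 0.
deg f ≤ 0 (via 1,1,0).
Write f(k) = c0. Then LHS − RHS = -1, requiring -1 = 0: contradictory. No certificate.

No. Not Gosper-summable.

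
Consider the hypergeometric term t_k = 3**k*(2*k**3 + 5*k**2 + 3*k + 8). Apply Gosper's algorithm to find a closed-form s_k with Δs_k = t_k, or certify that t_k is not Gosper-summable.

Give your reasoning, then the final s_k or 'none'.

s_k = 3**k*(k**3 - 2*k**2 + 3*k + 1)

Step 1: r(k) = 3*(2*k**3 + 11*k**2 + 19*k + 18)/(2*k**3 + 5*k**2 + 3*k + 8).
So A=3 and B=1, with C=k**3 + 5*k**2/2 + 3*k/2 + 4.
Set up (3)·f(k+1) − (1)·f(k) − (k**3 + 5*k**2/2 + 3*k/2 + 4) = 0.
From deg A=0, deg B=0, deg C=3: d=3.
Solve for f: f(k) = (k**3 - 2*k**2 + 3*k + 1)/2 (degree 3 ≤ 3).
So s_k = (B(k−1)f/C)·t_k = ((k**3 - 2*k**2 + 3*k + 1)/(2*k**3 + 5*k**2 + 3*k + 8))·t_k = 3**k*(k**3 - 2*k**2 + 3*k + 1).
Δs = 3**k*(2*k**3 + 5*k**2 + 3*k + 8), as required.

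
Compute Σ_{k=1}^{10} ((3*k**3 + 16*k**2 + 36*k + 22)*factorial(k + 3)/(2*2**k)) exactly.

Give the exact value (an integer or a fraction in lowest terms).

Σ = 17197280052

Compute t_(k+1)/t_k: get (3*k**4 + 37*k**3 + 177*k**2 + 385*k + 308)/(2*(3*k**3 + 16*k**2 + 36*k + 22)).
A = k/2 + 2, B = 1, C = k**3 + 16*k**2/3 + 12*k + 22/3.
f must satisfy (k/2 + 2)·f(k+1) − (1)·f(k) = k**3 + 16*k**2/3 + 12*k + 22/3.
Bound: deg f ≤ 2.
Solving with deg f ≤ 2: f(k) = 2*(3*k**2 + 4*k - 3)/3.
Certificate R = B(k−1)f/C = 2*(3*k**2 + 4*k - 3)/(3*k**3 + 16*k**2 + 36*k + 22) gives s_k = (3*k**2 + 4*k - 3)*factorial(k + 3)/2**k.
Verify: (3*k**3 + 16*k**2 + 36*k + 22)*factorial(k + 3)/(2*2**k) matches t_k.
Evaluate s at k=11 and k=1: 17197280100 and 48; difference 17197280052.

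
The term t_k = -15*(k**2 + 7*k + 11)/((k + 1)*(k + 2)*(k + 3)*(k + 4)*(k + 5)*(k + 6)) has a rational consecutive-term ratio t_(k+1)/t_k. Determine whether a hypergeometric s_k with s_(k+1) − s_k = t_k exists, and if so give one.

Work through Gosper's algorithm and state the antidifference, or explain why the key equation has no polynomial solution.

s_k = k*(-k**2 - 9*k - 23)/(3*(k**3 + 9*k**2 + 23*k + 15))

r(k) = (k + 1)*(7*k + (k + 1)**2 + 18)/((k + 7)*(k**2 + 7*k + 11)) after simplifying.
A = k + 1, B = k + 7, C = k**2 + 7*k + 11.
Need (k + 1)·f(k+1) − (k + 6)·f(k) = k**2 + 7*k + 11.
d = 5 from the (1,1,2) case.
A polynomial solution: f(k) = k*(k + 2)*(k + 4)*(k**2 + 9*k + 23)/45.
Certificate R = B(k−1)f/C = k*(k + 2)*(k + 4)*(k + 6)*(k**2 + 9*k + 23)/(45*(k**2 + 7*k + 11)) gives s_k = k*(-k**2 - 9*k - 23)/(3*(k**3 + 9*k**2 + 23*k + 15)).
s_(k+1) − s_k = 15*(-k**2 - 7*k - 11)/(k**6 + 21*k**5 + 175*k**4 + 735*k**3 + 1624*k**2 + 1764*k + 720) = t_k.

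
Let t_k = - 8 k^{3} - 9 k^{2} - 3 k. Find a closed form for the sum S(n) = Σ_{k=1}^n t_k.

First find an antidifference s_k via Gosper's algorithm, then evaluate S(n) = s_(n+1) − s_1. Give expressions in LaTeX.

S(n) = n \left(- 2 n^{3} - 7 n^{2} - 8 n - 3\right)

t_(k+1)/t_k = (8*k**3 + 33*k**2 + 45*k + 20)/(k*(8*k**2 + 9*k + 3)).
Normal form (A,B,C) = (1, 1, k**3 + 9*k**2/8 + 3*k/8).
Set up (1)·f(k+1) − (1)·f(k) − (k**3 + 9*k**2/8 + 3*k/8) = 0.
Bound: deg f ≤ 4.
Coefficient equations give f(k) = k**2*(k - 1)*(2*k + 1)/8.
Then R = B(k−1)f/C = k*(k - 1)*(2*k + 1)/(8*k**2 + 9*k + 3), so s_k = R(k)·t_k = k**2*(-2*k**2 + k + 1).
Verify: k*(-8*k**2 - 9*k - 3) matches t_k.
s_(n+1) = n*(-2*n**3 - 7*n**2 - 8*n - 3) and s_(1) = 0, so S(n) = n*(-2*n**3 - 7*n**2 - 8*n - 3).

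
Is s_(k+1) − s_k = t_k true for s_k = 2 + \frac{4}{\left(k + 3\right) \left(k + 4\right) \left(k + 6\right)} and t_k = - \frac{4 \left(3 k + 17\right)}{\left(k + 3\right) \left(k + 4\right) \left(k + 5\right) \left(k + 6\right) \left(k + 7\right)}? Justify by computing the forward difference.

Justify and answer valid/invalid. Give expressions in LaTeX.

s_(k+1) = 2 + 4/((k + 4)*(k + 5)*(k + 7))
s_(k+1) − s_k = 4*(-3*k - 17)/(k**5 + 25*k**4 + 245*k**3 + 1175*k**2 + 2754*k + 2520)
(s_(k+1) − s_k) − t_k = 0

valid (s_(k+1) − s_k reduces to t_k)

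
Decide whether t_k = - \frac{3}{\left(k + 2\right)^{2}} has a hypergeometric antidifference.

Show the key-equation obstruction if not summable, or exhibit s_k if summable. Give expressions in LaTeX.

t_(k+1)/t_k = (k + 2)**2/(k + 3)**2.
A = k**2 + 4*k + 4, B = k**2 + 6*k + 9, C = 1.
Solve (k**2 + 4*k + 4)·f(k+1) − (k**2 + 4*k + 4)·f(k) = 1.
From deg A=2, deg B=2, deg C=0: d=0.
Write f(k) = c0. Then LHS − RHS = -1, requiring -1 = 0: contradictory. No certificate.

No. Not Gosper-summable.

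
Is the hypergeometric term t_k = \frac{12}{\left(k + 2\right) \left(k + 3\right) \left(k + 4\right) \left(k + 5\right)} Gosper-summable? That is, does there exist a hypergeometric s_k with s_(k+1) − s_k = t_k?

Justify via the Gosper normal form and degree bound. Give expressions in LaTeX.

Yes. s_k = \frac{k \left(k^{2} + 9 k + 26\right)}{6 \left(k + 2\right) \left(k + 3\right) \left(k + 4\right)}.

Step 1: r(k) = (k + 2)/(k + 6).
Gosper form: A/B · C(k+1)/C(k) with A=k + 2, B=k + 6, C=1.
f must satisfy (k + 2)·f(k+1) − (k + 5)·f(k) = 1.
deg f ≤ 3 (via 1,1,0).
Solving with deg f ≤ 3: f(k) = k*(k**2 + 9*k + 26)/72.
Then R = B(k−1)f/C = k*(k + 5)*(k**2 + 9*k + 26)/72, so s_k = R(k)·t_k = k*(k**2 + 9*k + 26)/(6*(k + 2)*(k + 3)*(k + 4)).
Verify: 12/(k**4 + 14*k**3 + 71*k**2 + 154*k + 120) matches t_k.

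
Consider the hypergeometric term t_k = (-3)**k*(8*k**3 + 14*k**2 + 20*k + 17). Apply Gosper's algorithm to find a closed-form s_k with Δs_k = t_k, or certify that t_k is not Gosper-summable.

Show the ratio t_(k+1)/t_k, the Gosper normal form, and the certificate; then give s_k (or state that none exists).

Step 1: r(k) = 3*(-8*k**3 - 38*k**2 - 72*k - 59)/(8*k**3 + 14*k**2 + 20*k + 17).
So A=-3 and B=1, with C=k**3 + 7*k**2/4 + 5*k/2 + 17/8.
Solve (-3)·f(k+1) − (1)·f(k) = k**3 + 7*k**2/4 + 5*k/2 + 17/8.
From deg A=0, deg B=0, deg C=3: d=3.
Coefficient equations give f(k) = -(2*k**3 - k**2 + 2*k + 2)/8.
So s_k = (B(k−1)f/C)·t_k = (-(2*k**3 - k**2 + 2*k + 2)/(8*k**3 + 14*k**2 + 20*k + 17))·t_k = (-3)**k*(-2*k**3 + k**2 - 2*k - 2).
Check: Δs_k = (-3)**k*(8*k**3 + 14*k**2 + 20*k + 17). ✓

s_k = (-3)**k*(-2*k**3 + k**2 - 2*k - 2)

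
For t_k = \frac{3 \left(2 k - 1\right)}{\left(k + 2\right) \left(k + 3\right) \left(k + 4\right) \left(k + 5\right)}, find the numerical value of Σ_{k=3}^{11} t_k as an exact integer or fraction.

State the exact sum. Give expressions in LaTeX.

Compute t_(k+1)/t_k: get (k + 2)*(2*k + 1)/((k + 6)*(2*k - 1)).
Gosper form: A/B · C(k+1)/C(k) with A=k + 2, B=k + 6, C=k - 1/2.
Set up (k + 2)·f(k+1) − (k + 5)·f(k) − (k - 1/2) = 0.
From deg A=1, deg B=1, deg C=1: d=3.
Coefficient equations give f(k) = k*(k**2 + 9*k - 46)/144.
Then R = B(k−1)f/C = k*(k + 5)*(k**2 + 9*k - 46)/(72*(2*k - 1)), so s_k = R(k)·t_k = k*(k**2 + 9*k - 46)/(24*(k + 2)*(k + 3)*(k + 4)).
Δs = 3*(2*k - 1)/(k**4 + 14*k**3 + 71*k**2 + 154*k + 120), as required.
Evaluate s at k=12 and k=3: 103/3360 and -1/168; difference 41/1120.

Σ = 41/1120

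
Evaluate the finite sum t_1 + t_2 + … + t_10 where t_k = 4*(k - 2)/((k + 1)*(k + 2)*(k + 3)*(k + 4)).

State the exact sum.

Step 1: r(k) = (k - 1)*(k + 1)/((k - 2)*(k + 5)).
Normal form (A,B,C) = (k + 1, k + 5, k - 2).
Key eq: (k + 1)·f(k+1) = (k + 4)·f(k) + (k - 2).
d = 3 from the (1,1,1) case.
Match coefficients ⇒ f(k) = -k*(k**2 + 6*k + 17)/12.
Then R = B(k−1)f/C = -k*(k + 4)*(k**2 + 6*k + 17)/(12*(k - 2)), so s_k = R(k)·t_k = k*(-k**2 - 6*k - 17)/(3*(k + 1)*(k + 2)*(k + 3)).
Check: Δs_k = 4*(k - 2)/(k**4 + 10*k**3 + 35*k**2 + 50*k + 24). ✓
Σ_(k=1)^(10) t_k = s_(11) − s_(1) = -187/546 − (-1/3) = -5/546.

Σ = -5/546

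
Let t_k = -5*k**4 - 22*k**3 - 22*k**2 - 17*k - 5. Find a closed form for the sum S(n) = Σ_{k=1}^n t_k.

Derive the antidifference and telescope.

S(n) = n*(-n**4 - 8*n**3 - 20*n**2 - 25*n - 17)

Compute t_(k+1)/t_k: get (5*k**4 + 42*k**3 + 118*k**2 + 147*k + 71)/(5*k**4 + 22*k**3 + 22*k**2 + 17*k + 5).
A = 1, B = 1, C = k**4 + 22*k**3/5 + 22*k**2/5 + 17*k/5 + 1.
f must satisfy (1)·f(k+1) − (1)·f(k) = k**4 + 22*k**3/5 + 22*k**2/5 + 17*k/5 + 1.
Degrees (0,0,4) ⇒ d ≤ 5.
Solve for f: f(k) = k**2*(k**3 + 3*k**2 - 2*k + 3)/5 (degree 5 ≤ 5).
Get s_k = R·t_k = k**2*(-k**3 - 3*k**2 + 2*k - 3) with R(k) = B(k−1)f(k)/C(k) = k**2*(k**3 + 3*k**2 - 2*k + 3)/(5*k**4 + 22*k**3 + 22*k**2 + 17*k + 5).
Verify: -5*k**4 - 22*k**3 - 22*k**2 - 17*k - 5 matches t_k.
Σ_(k=1)^n t_k = s_(n+1) − s_(1) = (-n**5 - 8*n**4 - 20*n**3 - 25*n**2 - 17*n - 5) − (-5), i.e. n*(-n**4 - 8*n**3 - 20*n**2 - 25*n - 17).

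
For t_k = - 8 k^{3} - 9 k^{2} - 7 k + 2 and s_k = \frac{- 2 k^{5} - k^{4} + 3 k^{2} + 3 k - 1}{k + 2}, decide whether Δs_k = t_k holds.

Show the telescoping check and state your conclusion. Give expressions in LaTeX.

s_(k+1) = (3*k - 2*(k + 1)**5 - (k + 1)**4 + 3*(k + 1)**2 + 2)/(k + 3)
s_(k+1) − s_k = (-8*k**5 - 43*k**4 - 74*k**3 - 63*k**2 - 16*k + 7)/(k**2 + 5*k + 6)
(s_(k+1) − s_k) − t_k = (6*k**4 + 26*k**3 + 24*k**2 + 16*k - 5)/(k**2 + 5*k + 6)

Invalid: residual \frac{6 k^{4} + 26 k^{3} + 24 k^{2} + 16 k - 5}{k^{2} + 5 k + 6} ≠ 0.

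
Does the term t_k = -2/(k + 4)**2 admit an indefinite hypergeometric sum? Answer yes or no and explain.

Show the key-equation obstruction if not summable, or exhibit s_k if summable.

No — the linear system for f has no solution.

r(k) = (k + 4)**2/(k + 5)**2 after simplifying.
A = k**2 + 8*k + 16, B = k**2 + 10*k + 25, C = 1.
Key eq: (k**2 + 8*k + 16)·f(k+1) = (k**2 + 8*k + 16)·f(k) + (1).
Bound: deg f ≤ 0.
Put f(k) = c0: A·f(k+1) − B(k−1)·f(k) − C = -1; need -1 = 0 — inconsistent ⇒ no f, not summable.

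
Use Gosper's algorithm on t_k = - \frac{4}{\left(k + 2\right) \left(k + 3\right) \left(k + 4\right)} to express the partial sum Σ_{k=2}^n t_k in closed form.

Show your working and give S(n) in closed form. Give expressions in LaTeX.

S(n) = \frac{- n^{2} - 7 n + 8}{10 \left(n^{2} + 7 n + 12\right)}

Compute t_(k+1)/t_k: get (k + 2)/(k + 5).
So A=k + 2 and B=k + 5, with C=1.
Set up (k + 2)·f(k+1) − (k + 4)·f(k) − (1) = 0.
From deg A=1, deg B=1, deg C=0: d=2.
Solve for f: f(k) = k*(k + 5)/12 (degree 2 ≤ 2).
R(k) = B(k−1)·f(k)/C(k) = k*(k + 4)*(k + 5)/12; s_k = R·t_k = k*(-k - 5)/(3*(k + 2)*(k + 3)).
s_(k+1) − s_k = -4/(k**3 + 9*k**2 + 26*k + 24) = t_k.
Telescope: S(n) = s_(n+1) − s_(2) = (-n**2 - 7*n - 6)/(3*(n**2 + 7*n + 12)) − (-7/30) = (-n**2 - 7*n + 8)/(10*(n**2 + 7*n + 12)).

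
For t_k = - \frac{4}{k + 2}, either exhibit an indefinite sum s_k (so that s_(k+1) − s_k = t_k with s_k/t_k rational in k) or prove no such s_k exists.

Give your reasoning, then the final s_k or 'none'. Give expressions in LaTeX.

Step 1: r(k) = (k + 2)/(k + 3).
Factor: A=k + 2; B=k + 3; C=1.
Need (k + 2)·f(k+1) − (k + 2)·f(k) = 1.
deg f ≤ 0 (via 1,1,0).
Generic f = c0 gives residual -1; -1 = 0 cannot hold, so t_k is not Gosper-summable.

none (Gosper's algorithm certifies no s_k)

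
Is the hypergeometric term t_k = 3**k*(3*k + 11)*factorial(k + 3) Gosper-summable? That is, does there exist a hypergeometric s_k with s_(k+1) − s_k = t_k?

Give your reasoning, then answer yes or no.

Yes. s_k = 3**k*factorial(k + 3).

Compute t_(k+1)/t_k: get 3*(k + 4)*(3*k + 14)/(3*k + 11).
Normal form (A,B,C) = (3*k + 12, 1, k + 11/3).
f must satisfy (3*k + 12)·f(k+1) − (1)·f(k) = k + 11/3.
Degrees (1,0,1) ⇒ d ≤ 0.
Match coefficients ⇒ f(k) = 1/3.
Get s_k = R·t_k = 3**k*factorial(k + 3) with R(k) = B(k−1)f(k)/C(k) = 1/(3*k + 11).
Δs = 3**k*(3*k + 11)*factorial(k + 3), as required.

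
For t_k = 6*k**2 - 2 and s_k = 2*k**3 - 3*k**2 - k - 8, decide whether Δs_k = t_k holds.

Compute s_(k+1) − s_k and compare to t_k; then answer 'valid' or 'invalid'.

valid; difference matches t_k

s_(k+1) = 2*k**3 + 3*k**2 - k - 10
s_(k+1) − s_k = 6*k**2 - 2
(s_(k+1) − s_k) − t_k = 0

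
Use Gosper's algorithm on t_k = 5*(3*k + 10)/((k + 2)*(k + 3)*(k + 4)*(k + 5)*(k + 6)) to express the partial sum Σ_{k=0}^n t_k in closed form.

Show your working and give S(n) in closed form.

S(n) = (n**3 + 14*n**2 + 63*n + 50)/(8*(n**3 + 14*n**2 + 63*n + 90))

Step 1: r(k) = (k + 2)*(3*k + 13)/((k + 7)*(3*k + 10)).
Normal form (A,B,C) = (k + 2, k + 7, k + 10/3).
Key eq: (k + 2)·f(k+1) = (k + 6)·f(k) + (k + 10/3).
Bound: deg f ≤ 4.
Solve for f: f(k) = k*(k + 3)*(k**2 + 11*k + 38)/120 (degree 4 ≤ 4).
Then R = B(k−1)f/C = k*(k + 3)*(k + 6)*(k**2 + 11*k + 38)/(40*(3*k + 10)), so s_k = R(k)·t_k = k*(k**2 + 11*k + 38)/(8*(k**3 + 11*k**2 + 38*k + 40)).
Verify: 5*(3*k + 10)/(k**5 + 20*k**4 + 155*k**3 + 580*k**2 + 1044*k + 720) matches t_k.
Σ_(k=0)^n t_k = s_(n+1) − s_(0) = ((n**3 + 14*n**2 + 63*n + 50)/(8*(n**3 + 14*n**2 + 63*n + 90))) − (0), i.e. (n**3 + 14*n**2 + 63*n + 50)/(8*(n**3 + 14*n**2 + 63*n + 90)).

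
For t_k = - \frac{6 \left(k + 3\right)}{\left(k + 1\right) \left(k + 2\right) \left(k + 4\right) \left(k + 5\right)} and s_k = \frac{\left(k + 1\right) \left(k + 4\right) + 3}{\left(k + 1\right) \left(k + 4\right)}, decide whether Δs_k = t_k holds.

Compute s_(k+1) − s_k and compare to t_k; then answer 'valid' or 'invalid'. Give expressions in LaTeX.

s_(k+1) = ((k + 2)*(k + 5) + 3)/((k + 2)*(k + 5))
s_(k+1) − s_k = 6*(-k - 3)/(k**4 + 12*k**3 + 49*k**2 + 78*k + 40)
(s_(k+1) − s_k) − t_k = 0

Valid — Δs_k = t_k.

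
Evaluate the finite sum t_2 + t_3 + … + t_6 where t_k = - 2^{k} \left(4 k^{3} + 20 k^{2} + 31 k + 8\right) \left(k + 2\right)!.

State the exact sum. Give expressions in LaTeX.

Σ = -4784209152

Step 1: r(k) = 2*(4*k**4 + 44*k**3 + 179*k**2 + 312*k + 189)/(4*k**3 + 20*k**2 + 31*k + 8).
So A=2*k + 6 and B=1, with C=k**3 + 5*k**2 + 31*k/4 + 2.
f must satisfy (2*k + 6)·f(k+1) − (1)·f(k) = k**3 + 5*k**2 + 31*k/4 + 2.
From deg A=1, deg B=0, deg C=3: d=2.
Solving with deg f ≤ 2: f(k) = (2*k**2 + k - 2)/4.
Then R = B(k−1)f/C = (2*k**2 + k - 2)/(4*k**3 + 20*k**2 + 31*k + 8), so s_k = R(k)·t_k = -2**k*(2*k**2 + k - 2)*factorial(k + 2).
s_(k+1) − s_k = -2**k*(4*k**3 + 20*k**2 + 31*k + 8)*factorial(k + 2) = t_k.
Telescoping: Σ = s_(7) − s_(2) = -4784209920 − (-768) = -4784209152.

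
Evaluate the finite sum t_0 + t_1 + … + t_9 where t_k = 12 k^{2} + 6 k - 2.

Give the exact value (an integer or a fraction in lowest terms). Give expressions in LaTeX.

t_(k+1)/t_k = (6*k**2 + 15*k + 8)/(6*k**2 + 3*k - 1).
Factor: A=1; B=1; C=k**2 + k/2 - 1/6.
Solve (1)·f(k+1) − (1)·f(k) = k**2 + k/2 - 1/6.
deg f ≤ 3 (via 0,0,2).
Match coefficients ⇒ f(k) = k*(4*k**2 - 3*k - 3)/12.
Certificate R = B(k−1)f/C = k*(4*k**2 - 3*k - 3)/(2*(6*k**2 + 3*k - 1)) gives s_k = k*(4*k**2 - 3*k - 3).
s_(k+1) − s_k = 12*k**2 + 6*k - 2 = t_k.
Evaluate s at k=10 and k=0: 3670 and 0; difference 3670.

Σ = 3670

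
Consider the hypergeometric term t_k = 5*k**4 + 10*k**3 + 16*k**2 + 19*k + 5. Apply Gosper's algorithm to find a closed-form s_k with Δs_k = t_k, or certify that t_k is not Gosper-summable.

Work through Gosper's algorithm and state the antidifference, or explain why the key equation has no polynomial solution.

s_k = k*(k**4 + 2*k**2 + 4*k - 2)

Compute t_(k+1)/t_k: get (5*k**4 + 30*k**3 + 76*k**2 + 101*k + 55)/(5*k**4 + 10*k**3 + 16*k**2 + 19*k + 5).
A = 1, B = 1, C = k**4 + 2*k**3 + 16*k**2/5 + 19*k/5 + 1.
Solve (1)·f(k+1) − (1)·f(k) = k**4 + 2*k**3 + 16*k**2/5 + 19*k/5 + 1.
From deg A=0, deg B=0, deg C=4: d=5.
Coefficient equations give f(k) = k*(k**4 + 2*k**2 + 4*k - 2)/5.
R(k) = B(k−1)·f(k)/C(k) = k*(k**4 + 2*k**2 + 4*k - 2)/(5*k**4 + 10*k**3 + 16*k**2 + 19*k + 5); s_k = R·t_k = k*(k**4 + 2*k**2 + 4*k - 2).
Δs = 5*k**4 + 10*k**3 + 16*k**2 + 19*k + 5, as required.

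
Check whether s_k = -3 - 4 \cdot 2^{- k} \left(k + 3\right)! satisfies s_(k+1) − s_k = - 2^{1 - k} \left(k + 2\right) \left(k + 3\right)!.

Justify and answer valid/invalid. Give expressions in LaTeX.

s_(k+1) = -4*2**(-k - 1)*factorial(k + 4) - 3
s_(k+1) − s_k = -2**(1 - k)*(k + 2)*factorial(k + 3)
(s_(k+1) − s_k) − t_k = 0

valid (s_(k+1) − s_k reduces to t_k)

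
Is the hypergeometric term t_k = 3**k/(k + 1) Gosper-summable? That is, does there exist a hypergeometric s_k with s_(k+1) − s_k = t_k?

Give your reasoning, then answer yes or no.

No. Not Gosper-summable.

Compute t_(k+1)/t_k: get 3*(k + 1)/(k + 2).
Gosper form: A/B · C(k+1)/C(k) with A=3*k + 3, B=k + 2, C=1.
Set up (3*k + 3)·f(k+1) − (k + 1)·f(k) − (1) = 0.
Degrees (1,1,0) ⇒ d ≤ -1.
Bound -1 < 0, so the key equation has no polynomial solution.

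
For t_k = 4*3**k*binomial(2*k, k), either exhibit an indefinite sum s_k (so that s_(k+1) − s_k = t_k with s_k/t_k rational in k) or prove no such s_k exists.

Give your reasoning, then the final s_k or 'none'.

r(k) = 6*(2*k + 1)/(k + 1) after simplifying.
Gosper form: A/B · C(k+1)/C(k) with A=12*k + 6, B=k + 1, C=1.
Set up (12*k + 6)·f(k+1) − (k)·f(k) − (1) = 0.
From deg A=1, deg B=1, deg C=0: d=-1.
d = -1 < 0 ⇒ no nonzero polynomial f; not summable.

not Gosper-summable; s_k does not exist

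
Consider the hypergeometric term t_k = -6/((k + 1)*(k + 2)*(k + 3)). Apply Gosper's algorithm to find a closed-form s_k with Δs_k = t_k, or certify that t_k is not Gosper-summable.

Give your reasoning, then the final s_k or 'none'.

s_k = 3*k*(-k - 3)/(2*(k + 1)*(k + 2))

Compute t_(k+1)/t_k: get (k + 1)/(k + 4).
Take A(k)=k + 1, B(k)=k + 4, C(k)=1.
Key eq: (k + 1)·f(k+1) = (k + 3)·f(k) + (1).
Degrees (1,1,0) ⇒ d ≤ 2.
Coefficient equations give f(k) = k*(k + 3)/4.
R(k) = B(k−1)·f(k)/C(k) = k*(k + 3)**2/4; s_k = R·t_k = 3*k*(-k - 3)/(2*(k + 1)*(k + 2)).
Check: Δs_k = -6/(k**3 + 6*k**2 + 11*k + 6). ✓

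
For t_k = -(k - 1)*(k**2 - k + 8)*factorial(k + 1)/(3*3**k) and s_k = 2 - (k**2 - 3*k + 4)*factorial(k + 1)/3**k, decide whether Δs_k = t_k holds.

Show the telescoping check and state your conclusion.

valid (s_(k+1) − s_k reduces to t_k)

s_(k+1) = -3**(-k - 1)*(-3*k + (k + 1)**2 + 1)*factorial(k + 2) + 2
s_(k+1) − s_k = -(k - 1)*(k**2 - k + 8)*factorial(k + 1)/(3*3**k)
(s_(k+1) − s_k) − t_k = 0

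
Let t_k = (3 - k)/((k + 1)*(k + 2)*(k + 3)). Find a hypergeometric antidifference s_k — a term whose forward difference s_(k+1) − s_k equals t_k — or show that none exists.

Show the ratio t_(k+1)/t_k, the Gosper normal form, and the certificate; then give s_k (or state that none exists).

Step 1: r(k) = (k - 2)*(k + 1)/((k - 3)*(k + 4)).
Factor: A=k + 1; B=k + 4; C=k - 3.
Need (k + 1)·f(k+1) − (k + 3)·f(k) = k - 3.
Bound: deg f ≤ 2.
Coefficient equations give f(k) = -k*(k + 5)/2.
R(k) = B(k−1)·f(k)/C(k) = -k*(k + 3)*(k + 5)/(2*(k - 3)); s_k = R·t_k = k*(k + 5)/(2*(k + 1)*(k + 2)).
Check: Δs_k = (3 - k)/(k**3 + 6*k**2 + 11*k + 6). ✓

s_k = k*(k + 5)/(2*(k + 1)*(k + 2))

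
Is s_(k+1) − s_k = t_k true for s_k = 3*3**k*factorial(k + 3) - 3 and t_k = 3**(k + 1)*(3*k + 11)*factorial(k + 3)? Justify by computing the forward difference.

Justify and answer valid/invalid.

s_(k+1) = 3*3**(k + 1)*factorial(k + 4) - 3
s_(k+1) − s_k = 3**(k + 1)*(3*k + 11)*factorial(k + 3)
(s_(k+1) − s_k) − t_k = 0

Valid — Δs_k = t_k.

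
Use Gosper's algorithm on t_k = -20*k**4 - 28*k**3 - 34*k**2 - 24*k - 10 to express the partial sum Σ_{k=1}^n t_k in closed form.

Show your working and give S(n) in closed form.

S(n) = n*(-4*n**4 - 17*n**3 - 32*n**2 - 36*n - 27)

The ratio is (10*k**4 + 54*k**3 + 119*k**2 + 128*k + 58)/(10*k**4 + 14*k**3 + 17*k**2 + 12*k + 5).
Factor: A=1; B=1; C=k**4 + 7*k**3/5 + 17*k**2/10 + 6*k/5 + 1/2.
f must satisfy (1)·f(k+1) − (1)·f(k) = k**4 + 7*k**3/5 + 17*k**2/10 + 6*k/5 + 1/2.
d = 5 from the (0,0,4) case.
Solving with deg f ≤ 5: f(k) = k*(4*k**4 - 3*k**3 + 4*k**2 + 2*k + 3)/20.
Then R = B(k−1)f/C = k*(4*k**4 - 3*k**3 + 4*k**2 + 2*k + 3)/(2*(10*k**4 + 14*k**3 + 17*k**2 + 12*k + 5)), so s_k = R(k)·t_k = k*(-4*k**4 + 3*k**3 - 4*k**2 - 2*k - 3).
s_(k+1) − s_k = -20*k**4 - 28*k**3 - 34*k**2 - 24*k - 10 = t_k.
s_(n+1) = -4*n**5 - 17*n**4 - 32*n**3 - 36*n**2 - 27*n - 10 and s_(1) = -10, so S(n) = n*(-4*n**4 - 17*n**3 - 32*n**2 - 36*n - 27).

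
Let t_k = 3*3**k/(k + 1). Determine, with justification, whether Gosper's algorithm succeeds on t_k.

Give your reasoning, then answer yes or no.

No — negative degree bound, so no certificate f.

Step 1: r(k) = 3*(k + 1)/(k + 2).
Take A(k)=3*k + 3, B(k)=k + 2, C(k)=1.
Solve (3*k + 3)·f(k+1) − (k + 1)·f(k) = 1.
deg f ≤ -1 (via 1,1,0).
Negative degree bound (-1): no f exists, t_k not Gosper-summable.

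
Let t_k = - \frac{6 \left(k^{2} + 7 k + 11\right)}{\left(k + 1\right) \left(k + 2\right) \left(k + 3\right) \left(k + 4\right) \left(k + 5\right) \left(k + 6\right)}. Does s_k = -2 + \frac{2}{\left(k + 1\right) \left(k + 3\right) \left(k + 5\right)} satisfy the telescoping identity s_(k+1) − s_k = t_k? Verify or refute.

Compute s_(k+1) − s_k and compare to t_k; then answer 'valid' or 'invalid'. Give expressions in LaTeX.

Valid — Δs_k = t_k.

s_(k+1) = -2 + 2/((k + 2)*(k + 4)*(k + 6))
s_(k+1) − s_k = 2/((k + 2)*(k + 4)*(k + 6)) - 2/((k + 1)*(k + 3)*(k + 5))
(s_(k+1) − s_k) − t_k = 0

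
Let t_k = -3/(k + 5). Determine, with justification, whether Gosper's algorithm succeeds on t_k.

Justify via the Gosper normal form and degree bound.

No; the coefficient equations for f are inconsistent.

Compute t_(k+1)/t_k: get (k + 5)/(k + 6).
Normal form (A,B,C) = (k + 5, k + 6, 1).
f must satisfy (k + 5)·f(k+1) − (k + 5)·f(k) = 1.
Degrees (1,1,0) ⇒ d ≤ 0.
f = c0 ⇒ A·f(k+1) − B(k−1)·f(k) − C = -1. The system {-1 = 0} is inconsistent; no antidifference.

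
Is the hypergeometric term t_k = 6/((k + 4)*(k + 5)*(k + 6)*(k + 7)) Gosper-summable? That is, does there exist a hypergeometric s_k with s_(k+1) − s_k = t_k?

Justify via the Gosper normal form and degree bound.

t_(k+1)/t_k = (k + 4)/(k + 8).
Take A(k)=k + 4, B(k)=k + 8, C(k)=1.
f must satisfy (k + 4)·f(k+1) − (k + 7)·f(k) = 1.
d = 3 from the (1,1,0) case.
Coefficient equations give f(k) = k*(k**2 + 15*k + 74)/360.
R(k) = B(k−1)·f(k)/C(k) = k*(k + 7)*(k**2 + 15*k + 74)/360; s_k = R·t_k = k*(k**2 + 15*k + 74)/(60*(k + 4)*(k + 5)*(k + 6)).
Check: Δs_k = 6/(k**4 + 22*k**3 + 179*k**2 + 638*k + 840). ✓

Yes. s_k = k*(k**2 + 15*k + 74)/(60*(k + 4)*(k + 5)*(k + 6)).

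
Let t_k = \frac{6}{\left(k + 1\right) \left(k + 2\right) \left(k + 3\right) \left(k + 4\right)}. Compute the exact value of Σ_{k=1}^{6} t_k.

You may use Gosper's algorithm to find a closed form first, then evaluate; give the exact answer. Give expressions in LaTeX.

Step 1: r(k) = (k + 1)/(k + 5).
Gosper form: A/B · C(k+1)/C(k) with A=k + 1, B=k + 5, C=1.
Need (k + 1)·f(k+1) − (k + 4)·f(k) = 1.
Bound: deg f ≤ 3.
Solve for f: f(k) = k*(k**2 + 6*k + 11)/18 (degree 3 ≤ 3).
Certificate R = B(k−1)f/C = k*(k + 4)*(k**2 + 6*k + 11)/18 gives s_k = k*(k**2 + 6*k + 11)/(3*(k + 1)*(k + 2)*(k + 3)).
Δs = 6/(k**4 + 10*k**3 + 35*k**2 + 50*k + 24), as required.
Telescoping: Σ = s_(7) − s_(1) = 119/360 − (1/4) = 29/360.

Σ = 29/360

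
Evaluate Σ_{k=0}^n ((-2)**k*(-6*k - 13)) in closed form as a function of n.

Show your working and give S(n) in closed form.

S(n) = -4*(-2)**n*n - 10*(-2)**n - 3

Compute t_(k+1)/t_k: get 2*(-6*k - 19)/(6*k + 13).
Normal form (A,B,C) = (-2, 1, k + 13/6).
Need (-2)·f(k+1) − (1)·f(k) = k + 13/6.
From deg A=0, deg B=0, deg C=1: d=1.
A polynomial solution: f(k) = -(2*k + 3)/6.
Get s_k = R·t_k = (-2)**k*(2*k + 3) with R(k) = B(k−1)f(k)/C(k) = -(2*k + 3)/(6*k + 13).
s_(k+1) − s_k = (-2)**k*(-6*k - 13) = t_k.
Telescope: S(n) = s_(n+1) − s_(0) = (-2)**(n + 1)*(2*n + 5) − (3) = -4*(-2)**n*n - 10*(-2)**n - 3.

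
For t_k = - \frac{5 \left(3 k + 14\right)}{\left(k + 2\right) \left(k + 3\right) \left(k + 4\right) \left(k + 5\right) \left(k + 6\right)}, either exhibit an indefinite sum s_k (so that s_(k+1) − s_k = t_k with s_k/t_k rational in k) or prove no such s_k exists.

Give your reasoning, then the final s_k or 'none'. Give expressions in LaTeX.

Compute t_(k+1)/t_k: get (k + 2)*(3*k + 17)/((k + 7)*(3*k + 14)).
Normal form (A,B,C) = (k + 2, k + 7, k + 14/3).
Key eq: (k + 2)·f(k+1) = (k + 6)·f(k) + (k + 14/3).
Degrees (1,1,1) ⇒ d ≤ 4.
Coefficient equations give f(k) = k*(k + 4)*(k**2 + 10*k + 31)/90.
Then R = B(k−1)f/C = k*(k + 4)*(k + 6)*(k**2 + 10*k + 31)/(30*(3*k + 14)), so s_k = R(k)·t_k = k*(-k**2 - 10*k - 31)/(6*(k**3 + 10*k**2 + 31*k + 30)).
Verify: 5*(-3*k - 14)/(k**5 + 20*k**4 + 155*k**3 + 580*k**2 + 1044*k + 720) matches t_k.

s_k = \frac{k \left(- k^{2} - 10 k - 31\right)}{6 \left(k^{3} + 10 k^{2} + 31 k + 30\right)}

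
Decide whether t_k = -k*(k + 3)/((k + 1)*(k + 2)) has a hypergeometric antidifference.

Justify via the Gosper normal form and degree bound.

Compute t_(k+1)/t_k: get (k + 1)**2*(k + 4)/(k*(k + 3)**2).
A = k + 1, B = k + 3, C = k**2 + 3*k.
Key eq: (k + 1)·f(k+1) = (k + 2)·f(k) + (k**2 + 3*k).
Bound: deg f ≤ 2.
Solve for f: f(k) = k*(k - 1) (degree 2 ≤ 2).
Then R = B(k−1)f/C = (k - 1)*(k + 2)/(k + 3), so s_k = R(k)·t_k = k*(1 - k)/(k + 1).
Verify: k*(-k - 3)/(k**2 + 3*k + 2) matches t_k.

Yes. s_k = k*(1 - k)/(k + 1).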